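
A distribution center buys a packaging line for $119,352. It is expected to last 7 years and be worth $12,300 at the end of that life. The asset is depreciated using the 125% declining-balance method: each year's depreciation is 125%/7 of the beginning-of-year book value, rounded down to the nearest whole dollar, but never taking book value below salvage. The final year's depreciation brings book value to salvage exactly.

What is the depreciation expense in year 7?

Depreciable base = $119,352 − $12,300 = $107,052.
Year 1: ⌊$119,352 × 125%/7⌋ = $21,312. Book value $98,040.
Year 2: ⌊$98,040 × 125%/7⌋ = $17,507. Book value $80,533.
Year 3: ⌊$80,533 × 125%/7⌋ = $14,380. Book value $66,153.
Year 4: ⌊$66,153 × 125%/7⌋ = $11,813. Book value $54,340.
Year 5: ⌊$54,340 × 125%/7⌋ = $9,703. Book value $44,637.
Year 6: ⌊$44,637 × 125%/7⌋ = $7,970. Book value $36,667.
Year 7 (final): $36,667 − $12,300 = $24,367. Book value $12,300.

$24,367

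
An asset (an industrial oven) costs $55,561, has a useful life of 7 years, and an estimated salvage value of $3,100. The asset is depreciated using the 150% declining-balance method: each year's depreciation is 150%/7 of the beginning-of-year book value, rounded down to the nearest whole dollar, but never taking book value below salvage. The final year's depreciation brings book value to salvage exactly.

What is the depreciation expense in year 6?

Depreciable base = $55,561 − $3,100 = $52,461.
Year 1: ⌊$55,561 × 150%/7⌋ = $11,905. Book value $43,656.
Year 2: ⌊$43,656 × 150%/7⌋ = $9,354. Book value $34,302.
Year 3: ⌊$34,302 × 150%/7⌋ = $7,350. Book value $26,952.
Year 4: ⌊$26,952 × 150%/7⌋ = $5,775. Book value $21,177.
Year 5: ⌊$21,177 × 150%/7⌋ = $4,537. Book value $16,640.
Year 6: ⌊$16,640 × 150%/7⌋ = $3,565. Book value $13,075.

$3,565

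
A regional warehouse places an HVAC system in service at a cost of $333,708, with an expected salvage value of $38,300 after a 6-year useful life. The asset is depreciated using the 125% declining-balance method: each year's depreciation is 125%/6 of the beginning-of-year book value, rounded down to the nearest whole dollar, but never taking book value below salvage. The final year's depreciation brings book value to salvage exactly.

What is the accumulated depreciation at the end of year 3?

Depreciable base = $333,708 − $38,300 = $295,408.
Year 1: ⌊$333,708 × 125%/6⌋ = $69,522. Book value $264,186.
Year 2: ⌊$264,186 × 125%/6⌋ = $55,038. Book value $209,148.
Year 3: ⌊$209,148 × 125%/6⌋ = $43,572. Book value $165,576.
Accumulated through year 3 = $333,708 − $165,576 = $168,132.

$168,132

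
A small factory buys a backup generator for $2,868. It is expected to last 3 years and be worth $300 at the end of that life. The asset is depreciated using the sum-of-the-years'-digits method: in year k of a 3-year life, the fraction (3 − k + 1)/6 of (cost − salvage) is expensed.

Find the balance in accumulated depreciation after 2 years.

Depreciable base = $2,868 − $300 = $2,568.
Sum of the years' digits = 3+2+1 = 6.
Year 1: $2,568 × 3/6 = $1,284. Book value $1,584.
Year 2: $2,568 × 2/6 = $856. Book value $728.
Accumulated through year 2 = $2,868 − $728 = $2,140.

$2,140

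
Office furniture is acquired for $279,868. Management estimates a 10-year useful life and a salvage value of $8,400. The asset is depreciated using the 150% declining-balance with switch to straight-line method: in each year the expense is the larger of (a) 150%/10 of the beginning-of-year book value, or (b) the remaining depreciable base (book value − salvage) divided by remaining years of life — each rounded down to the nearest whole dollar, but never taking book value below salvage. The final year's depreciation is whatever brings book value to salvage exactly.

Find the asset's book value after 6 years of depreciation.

Depreciable base = $279,868 − $8,400 = $271,468.
Year 1: DB = ⌊$279,868 × 150%/10⌋ = $41,980; SL = ⌊$271,468/10⌋ = $27,146 → take DB $41,980. Book value $237,888.
Year 2: DB = ⌊$237,888 × 150%/10⌋ = $35,683; SL = ⌊$229,488/9⌋ = $25,498 → take DB $35,683. Book value $202,205.
Year 3: DB = ⌊$202,205 × 150%/10⌋ = $30,330; SL = ⌊$193,805/8⌋ = $24,225 → take DB $30,330. Book value $171,875.
Year 4: DB = ⌊$171,875 × 150%/10⌋ = $25,781; SL = ⌊$163,475/7⌋ = $23,353 → take DB $25,781. Book value $146,094.
Year 5: DB = ⌊$146,094 × 150%/10⌋ = $21,914; SL = ⌊$137,694/6⌋ = $22,949 → take SL $22,949. Book value $123,145.
Year 6: DB = ⌊$123,145 × 150%/10⌋ = $18,471; SL = ⌊$114,745/5⌋ = $22,949 → take SL $22,949. Book value $100,196.

$100,196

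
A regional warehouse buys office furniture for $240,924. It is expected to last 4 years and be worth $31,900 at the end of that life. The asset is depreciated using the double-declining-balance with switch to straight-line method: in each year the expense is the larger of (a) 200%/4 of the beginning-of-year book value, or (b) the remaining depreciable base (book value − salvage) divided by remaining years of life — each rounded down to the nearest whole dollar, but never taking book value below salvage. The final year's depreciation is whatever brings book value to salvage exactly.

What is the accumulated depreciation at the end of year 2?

Depreciable base = $240,924 − $31,900 = $209,024.
Year 1: DB = ⌊$240,924 × 200%/4⌋ = $120,462; SL = ⌊$209,024/4⌋ = $52,256 → take DB $120,462. Book value $120,462.
Year 2: DB = ⌊$120,462 × 200%/4⌋ = $60,231; SL = ⌊$88,562/3⌋ = $29,520 → take DB $60,231. Book value $60,231.
Accumulated through year 2 = $240,924 − $60,231 = $180,693.

$180,693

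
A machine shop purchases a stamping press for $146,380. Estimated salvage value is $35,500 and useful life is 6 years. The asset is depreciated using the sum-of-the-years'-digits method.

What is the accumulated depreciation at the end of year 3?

Depreciable base = $146,380 − $35,500 = $110,880.
Sum of the years' digits = 6+5+4+3+2+1 = 21.
Year 1: $110,880 × 6/21 = $31,680. Book value $114,700.
Year 2: $110,880 × 5/21 = $26,400. Book value $88,300.
Year 3: $110,880 × 4/21 = $21,120. Book value $67,180.
Accumulated through year 3 = $146,380 − $67,180 = $79,200.

$79,200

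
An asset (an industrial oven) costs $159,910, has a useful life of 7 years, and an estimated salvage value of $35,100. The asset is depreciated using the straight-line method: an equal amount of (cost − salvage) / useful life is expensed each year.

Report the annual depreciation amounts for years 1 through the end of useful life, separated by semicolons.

Depreciable base = $159,910 − $35,100 = $124,810.
Annual expense = $124,810 / 7 = $17,830.
End of year 1: book value $142,080.
End of year 2: book value $124,250.
End of year 3: book value $106,420.
End of year 4: book value $88,590.
End of year 5: book value $70,760.
End of year 6: book value $52,930.
End of year 7: book value $35,100.

$17,830; $17,830; $17,830; $17,830; $17,830; $17,830; $17,830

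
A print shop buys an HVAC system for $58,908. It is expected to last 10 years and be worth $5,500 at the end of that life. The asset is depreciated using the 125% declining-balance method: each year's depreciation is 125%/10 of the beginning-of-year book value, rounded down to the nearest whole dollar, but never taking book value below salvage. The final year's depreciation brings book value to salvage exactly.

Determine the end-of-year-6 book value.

$26,439

Depreciable base = $58,908 − $5,500 = $53,408.
Year 1: ⌊$58,908 × 125%/10⌋ = $7,363. Book value $51,545.
Year 2: ⌊$51,545 × 125%/10⌋ = $6,443. Book value $45,102.
Year 3: ⌊$45,102 × 125%/10⌋ = $5,637. Book value $39,465.
Year 4: ⌊$39,465 × 125%/10⌋ = $4,933. Book value $34,532.
Year 5: ⌊$34,532 × 125%/10⌋ = $4,316. Book value $30,216.
Year 6: ⌊$30,216 × 125%/10⌋ = $3,777. Book value $26,439.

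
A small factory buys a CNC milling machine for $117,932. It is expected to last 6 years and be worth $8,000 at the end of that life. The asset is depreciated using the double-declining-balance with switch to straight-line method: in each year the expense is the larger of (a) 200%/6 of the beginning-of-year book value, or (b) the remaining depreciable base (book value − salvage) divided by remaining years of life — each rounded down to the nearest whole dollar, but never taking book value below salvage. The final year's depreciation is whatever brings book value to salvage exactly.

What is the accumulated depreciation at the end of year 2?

$65,517

Depreciable base = $117,932 − $8,000 = $109,932.
Year 1: DB = ⌊$117,932 × 200%/6⌋ = $39,310; SL = ⌊$109,932/6⌋ = $18,322 → take DB $39,310. Book value $78,622.
Year 2: DB = ⌊$78,622 × 200%/6⌋ = $26,207; SL = ⌊$70,622/5⌋ = $14,124 → take DB $26,207. Book value $52,415.
Accumulated through year 2 = $117,932 − $52,415 = $65,517.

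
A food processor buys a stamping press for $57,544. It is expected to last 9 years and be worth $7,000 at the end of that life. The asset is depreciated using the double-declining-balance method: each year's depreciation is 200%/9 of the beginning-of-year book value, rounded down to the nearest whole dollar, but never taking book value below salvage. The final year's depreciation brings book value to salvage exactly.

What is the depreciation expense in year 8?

Depreciable base = $57,544 − $7,000 = $50,544.
Year 1: ⌊$57,544 × 200%/9⌋ = $12,787. Book value $44,757.
Year 2: ⌊$44,757 × 200%/9⌋ = $9,946. Book value $34,811.
Year 3: ⌊$34,811 × 200%/9⌋ = $7,735. Book value $27,076.
Year 4: ⌊$27,076 × 200%/9⌋ = $6,016. Book value $21,060.
Year 5: ⌊$21,060 × 200%/9⌋ = $4,680. Book value $16,380.
Year 6: ⌊$16,380 × 200%/9⌋ = $3,640. Book value $12,740.
Year 7: ⌊$12,740 × 200%/9⌋ = $2,831. Book value $9,909.
Year 8: ⌊$9,909 × 200%/9⌋ = $2,202. Book value $7,707.

$2,202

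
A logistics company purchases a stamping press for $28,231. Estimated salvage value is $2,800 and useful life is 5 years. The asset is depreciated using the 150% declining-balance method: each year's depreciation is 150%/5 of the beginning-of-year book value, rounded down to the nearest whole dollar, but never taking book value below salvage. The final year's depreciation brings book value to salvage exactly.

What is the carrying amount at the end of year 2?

Depreciable base = $28,231 − $2,800 = $25,431.
Year 1: ⌊$28,231 × 150%/5⌋ = $8,469. Book value $19,762.
Year 2: ⌊$19,762 × 150%/5⌋ = $5,928. Book value $13,834.

$13,834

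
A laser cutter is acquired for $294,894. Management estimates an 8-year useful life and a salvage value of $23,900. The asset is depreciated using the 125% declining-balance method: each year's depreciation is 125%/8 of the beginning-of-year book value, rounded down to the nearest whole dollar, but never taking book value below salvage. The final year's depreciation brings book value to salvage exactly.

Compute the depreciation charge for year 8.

Depreciable base = $294,894 − $23,900 = $270,994.
Year 1: ⌊$294,894 × 125%/8⌋ = $46,077. Book value $248,817.
Year 2: ⌊$248,817 × 125%/8⌋ = $38,877. Book value $209,940.
Year 3: ⌊$209,940 × 125%/8⌋ = $32,803. Book value $177,137.
Year 4: ⌊$177,137 × 125%/8⌋ = $27,677. Book value $149,460.
Year 5: ⌊$149,460 × 125%/8⌋ = $23,353. Book value $126,107.
Year 6: ⌊$126,107 × 125%/8⌋ = $19,704. Book value $106,403.
Year 7: ⌊$106,403 × 125%/8⌋ = $16,625. Book value $89,778.
Year 8 (final): $89,778 − $23,900 = $65,878. Book value $23,900.

$65,878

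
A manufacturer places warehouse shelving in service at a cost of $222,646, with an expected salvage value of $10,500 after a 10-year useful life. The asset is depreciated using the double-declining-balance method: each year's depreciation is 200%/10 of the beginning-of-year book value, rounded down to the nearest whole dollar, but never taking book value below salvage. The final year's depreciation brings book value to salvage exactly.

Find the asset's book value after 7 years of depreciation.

Depreciable base = $222,646 − $10,500 = $212,146.
Year 1: ⌊$222,646 × 200%/10⌋ = $44,529. Book value $178,117.
Year 2: ⌊$178,117 × 200%/10⌋ = $35,623. Book value $142,494.
Year 3: ⌊$142,494 × 200%/10⌋ = $28,498. Book value $113,996.
Year 4: ⌊$113,996 × 200%/10⌋ = $22,799. Book value $91,197.
Year 5: ⌊$91,197 × 200%/10⌋ = $18,239. Book value $72,958.
Year 6: ⌊$72,958 × 200%/10⌋ = $14,591. Book value $58,367.
Year 7: ⌊$58,367 × 200%/10⌋ = $11,673. Book value $46,694.

$46,694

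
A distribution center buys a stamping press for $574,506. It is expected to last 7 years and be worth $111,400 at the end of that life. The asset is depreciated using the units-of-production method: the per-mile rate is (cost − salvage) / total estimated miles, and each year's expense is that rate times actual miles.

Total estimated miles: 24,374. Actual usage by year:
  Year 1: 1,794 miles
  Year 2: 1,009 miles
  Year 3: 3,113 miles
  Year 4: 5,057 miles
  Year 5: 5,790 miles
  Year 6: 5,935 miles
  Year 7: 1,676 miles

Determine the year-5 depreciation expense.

$110,010

Depreciable base = $574,506 − $111,400 = $463,106.
Rate = $463,106 / 24,374 miles = $19 per mile.
Year 1: 1,794 × $19 = $34,086. Book value $540,420.
Year 2: 1,009 × $19 = $19,171. Book value $521,249.
Year 3: 3,113 × $19 = $59,147. Book value $462,102.
Year 4: 5,057 × $19 = $96,083. Book value $366,019.
Year 5: 5,790 × $19 = $110,010. Book value $256,009.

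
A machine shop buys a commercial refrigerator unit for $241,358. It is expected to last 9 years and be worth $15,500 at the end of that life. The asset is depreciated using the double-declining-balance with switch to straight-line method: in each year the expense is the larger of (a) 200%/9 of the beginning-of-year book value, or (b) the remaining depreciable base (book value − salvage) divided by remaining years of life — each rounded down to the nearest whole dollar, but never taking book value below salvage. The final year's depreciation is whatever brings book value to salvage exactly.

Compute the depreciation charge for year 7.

Depreciable base = $241,358 − $15,500 = $225,858.
Year 1: DB = ⌊$241,358 × 200%/9⌋ = $53,635; SL = ⌊$225,858/9⌋ = $25,095 → take DB $53,635. Book value $187,723.
Year 2: DB = ⌊$187,723 × 200%/9⌋ = $41,716; SL = ⌊$172,223/8⌋ = $21,527 → take DB $41,716. Book value $146,007.
Year 3: DB = ⌊$146,007 × 200%/9⌋ = $32,446; SL = ⌊$130,507/7⌋ = $18,643 → take DB $32,446. Book value $113,561.
Year 4: DB = ⌊$113,561 × 200%/9⌋ = $25,235; SL = ⌊$98,061/6⌋ = $16,343 → take DB $25,235. Book value $88,326.
Year 5: DB = ⌊$88,326 × 200%/9⌋ = $19,628; SL = ⌊$72,826/5⌋ = $14,565 → take DB $19,628. Book value $68,698.
Year 6: DB = ⌊$68,698 × 200%/9⌋ = $15,266; SL = ⌊$53,198/4⌋ = $13,299 → take DB $15,266. Book value $53,432.
Year 7: DB = ⌊$53,432 × 200%/9⌋ = $11,873; SL = ⌊$37,932/3⌋ = $12,644 → take SL $12,644. Book value $40,788.

$12,644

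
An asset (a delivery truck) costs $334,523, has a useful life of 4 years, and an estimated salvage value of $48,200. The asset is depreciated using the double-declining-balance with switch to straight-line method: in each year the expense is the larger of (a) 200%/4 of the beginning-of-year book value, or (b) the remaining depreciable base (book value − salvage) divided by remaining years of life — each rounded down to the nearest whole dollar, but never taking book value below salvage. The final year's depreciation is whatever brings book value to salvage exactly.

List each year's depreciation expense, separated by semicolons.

Depreciable base = $334,523 − $48,200 = $286,323.
Year 1: DB = ⌊$334,523 × 200%/4⌋ = $167,261; SL = ⌊$286,323/4⌋ = $71,580 → take DB $167,261. Book value $167,262.
Year 2: DB = ⌊$167,262 × 200%/4⌋ = $83,631; SL = ⌊$119,062/3⌋ = $39,687 → take DB $83,631. Book value $83,631.
Year 3: DB = ⌊$83,631 × 200%/4⌋ = $41,815; SL = ⌊$35,431/2⌋ = $17,715 → take DB $41,815, capped at $35,431. Book value $48,200.
Year 4 (final): $48,200 − $48,200 = $0. Book value $48,200.

$167,261; $83,631; $35,431; $0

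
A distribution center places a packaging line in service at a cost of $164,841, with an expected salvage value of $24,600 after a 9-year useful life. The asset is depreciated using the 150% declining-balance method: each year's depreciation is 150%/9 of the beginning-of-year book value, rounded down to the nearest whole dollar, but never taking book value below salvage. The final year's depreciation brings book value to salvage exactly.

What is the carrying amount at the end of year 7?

$46,005

Depreciable base = $164,841 − $24,600 = $140,241.
Year 1: ⌊$164,841 × 150%/9⌋ = $27,473. Book value $137,368.
Year 2: ⌊$137,368 × 150%/9⌋ = $22,894. Book value $114,474.
Year 3: ⌊$114,474 × 150%/9⌋ = $19,079. Book value $95,395.
Year 4: ⌊$95,395 × 150%/9⌋ = $15,899. Book value $79,496.
Year 5: ⌊$79,496 × 150%/9⌋ = $13,249. Book value $66,247.
Year 6: ⌊$66,247 × 150%/9⌋ = $11,041. Book value $55,206.
Year 7: ⌊$55,206 × 150%/9⌋ = $9,201. Book value $46,005.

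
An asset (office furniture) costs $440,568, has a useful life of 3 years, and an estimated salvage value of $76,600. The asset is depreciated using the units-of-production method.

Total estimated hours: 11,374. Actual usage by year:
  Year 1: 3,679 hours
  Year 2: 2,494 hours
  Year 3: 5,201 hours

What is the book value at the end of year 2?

$243,032

Depreciable base = $440,568 − $76,600 = $363,968.
Rate = $363,968 / 11,374 hours = $32 per hour.
Year 1: 3,679 × $32 = $117,728. Book value $322,840.
Year 2: 2,494 × $32 = $79,808. Book value $243,032.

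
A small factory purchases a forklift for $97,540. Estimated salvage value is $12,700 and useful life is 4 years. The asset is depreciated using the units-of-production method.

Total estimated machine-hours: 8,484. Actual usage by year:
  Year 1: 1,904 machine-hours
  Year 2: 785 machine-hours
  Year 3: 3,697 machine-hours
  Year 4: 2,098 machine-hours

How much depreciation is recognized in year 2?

Depreciable base = $97,540 − $12,700 = $84,840.
Rate = $84,840 / 8,484 machine-hours = $10 per machine-hour.
Year 1: 1,904 × $10 = $19,040. Book value $78,500.
Year 2: 785 × $10 = $7,850. Book value $70,650.

$7,850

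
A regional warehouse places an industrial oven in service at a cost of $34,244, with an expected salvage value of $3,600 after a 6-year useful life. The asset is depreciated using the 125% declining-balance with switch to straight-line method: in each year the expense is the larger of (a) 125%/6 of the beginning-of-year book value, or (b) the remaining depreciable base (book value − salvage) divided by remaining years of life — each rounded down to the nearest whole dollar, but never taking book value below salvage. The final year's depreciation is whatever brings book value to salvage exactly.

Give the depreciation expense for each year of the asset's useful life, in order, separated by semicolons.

Depreciable base = $34,244 − $3,600 = $30,644.
Year 1: DB = ⌊$34,244 × 125%/6⌋ = $7,134; SL = ⌊$30,644/6⌋ = $5,107 → take DB $7,134. Book value $27,110.
Year 2: DB = ⌊$27,110 × 125%/6⌋ = $5,647; SL = ⌊$23,510/5⌋ = $4,702 → take DB $5,647. Book value $21,463.
Year 3: DB = ⌊$21,463 × 125%/6⌋ = $4,471; SL = ⌊$17,863/4⌋ = $4,465 → take DB $4,471. Book value $16,992.
Year 4: DB = ⌊$16,992 × 125%/6⌋ = $3,540; SL = ⌊$13,392/3⌋ = $4,464 → take SL $4,464. Book value $12,528.
Year 5: DB = ⌊$12,528 × 125%/6⌋ = $2,610; SL = ⌊$8,928/2⌋ = $4,464 → take SL $4,464. Book value $8,064.
Year 6 (final): $8,064 − $3,600 = $4,464. Book value $3,600.

$7,134; $5,647; $4,471; $4,464; $4,464; $4,464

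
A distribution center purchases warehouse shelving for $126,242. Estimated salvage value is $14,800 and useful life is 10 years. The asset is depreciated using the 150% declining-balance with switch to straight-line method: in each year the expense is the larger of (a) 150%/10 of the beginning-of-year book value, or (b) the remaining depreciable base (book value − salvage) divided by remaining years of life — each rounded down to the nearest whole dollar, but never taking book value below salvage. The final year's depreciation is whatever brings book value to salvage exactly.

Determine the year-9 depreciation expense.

Depreciable base = $126,242 − $14,800 = $111,442.
Year 1: DB = ⌊$126,242 × 150%/10⌋ = $18,936; SL = ⌊$111,442/10⌋ = $11,144 → take DB $18,936. Book value $107,306.
Year 2: DB = ⌊$107,306 × 150%/10⌋ = $16,095; SL = ⌊$92,506/9⌋ = $10,278 → take DB $16,095. Book value $91,211.
Year 3: DB = ⌊$91,211 × 150%/10⌋ = $13,681; SL = ⌊$76,411/8⌋ = $9,551 → take DB $13,681. Book value $77,530.
Year 4: DB = ⌊$77,530 × 150%/10⌋ = $11,629; SL = ⌊$62,730/7⌋ = $8,961 → take DB $11,629. Book value $65,901.
Year 5: DB = ⌊$65,901 × 150%/10⌋ = $9,885; SL = ⌊$51,101/6⌋ = $8,516 → take DB $9,885. Book value $56,016.
Year 6: DB = ⌊$56,016 × 150%/10⌋ = $8,402; SL = ⌊$41,216/5⌋ = $8,243 → take DB $8,402. Book value $47,614.
Year 7: DB = ⌊$47,614 × 150%/10⌋ = $7,142; SL = ⌊$32,814/4⌋ = $8,203 → take SL $8,203. Book value $39,411.
Year 8: DB = ⌊$39,411 × 150%/10⌋ = $5,911; SL = ⌊$24,611/3⌋ = $8,203 → take SL $8,203. Book value $31,208.
Year 9: DB = ⌊$31,208 × 150%/10⌋ = $4,681; SL = ⌊$16,408/2⌋ = $8,204 → take SL $8,204. Book value $23,004.

$8,204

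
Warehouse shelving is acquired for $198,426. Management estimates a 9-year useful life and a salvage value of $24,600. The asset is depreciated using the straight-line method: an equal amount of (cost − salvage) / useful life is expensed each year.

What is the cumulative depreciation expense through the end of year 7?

Depreciable base = $198,426 − $24,600 = $173,826.
Annual expense = $173,826 / 9 = $19,314.
End of year 1: book value $179,112.
End of year 2: book value $159,798.
End of year 3: book value $140,484.
End of year 4: book value $121,170.
End of year 5: book value $101,856.
End of year 6: book value $82,542.
End of year 7: book value $63,228.
Accumulated through year 7 = $198,426 − $63,228 = $135,198.

$135,198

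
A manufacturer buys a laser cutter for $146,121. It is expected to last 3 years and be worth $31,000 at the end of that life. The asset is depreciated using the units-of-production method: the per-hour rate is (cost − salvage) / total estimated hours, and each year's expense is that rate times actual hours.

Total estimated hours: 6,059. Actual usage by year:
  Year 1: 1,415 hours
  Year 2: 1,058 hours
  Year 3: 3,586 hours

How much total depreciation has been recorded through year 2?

Depreciable base = $146,121 − $31,000 = $115,121.
Rate = $115,121 / 6,059 hours = $19 per hour.
Year 1: 1,415 × $19 = $26,885. Book value $119,236.
Year 2: 1,058 × $19 = $20,102. Book value $99,134.
Accumulated through year 2 = $146,121 − $99,134 = $46,987.

$46,987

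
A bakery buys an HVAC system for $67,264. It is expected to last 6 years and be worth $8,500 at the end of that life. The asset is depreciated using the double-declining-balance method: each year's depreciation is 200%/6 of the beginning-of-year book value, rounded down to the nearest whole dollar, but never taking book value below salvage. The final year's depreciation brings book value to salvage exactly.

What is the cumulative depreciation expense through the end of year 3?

$47,333

Depreciable base = $67,264 − $8,500 = $58,764.
Year 1: ⌊$67,264 × 200%/6⌋ = $22,421. Book value $44,843.
Year 2: ⌊$44,843 × 200%/6⌋ = $14,947. Book value $29,896.
Year 3: ⌊$29,896 × 200%/6⌋ = $9,965. Book value $19,931.
Accumulated through year 3 = $67,264 − $19,931 = $47,333.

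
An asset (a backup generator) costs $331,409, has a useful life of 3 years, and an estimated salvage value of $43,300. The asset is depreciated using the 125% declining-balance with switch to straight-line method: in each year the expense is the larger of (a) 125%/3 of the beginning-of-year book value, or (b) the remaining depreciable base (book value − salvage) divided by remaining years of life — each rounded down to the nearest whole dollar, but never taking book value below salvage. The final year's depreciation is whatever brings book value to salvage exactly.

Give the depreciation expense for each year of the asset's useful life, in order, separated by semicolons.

Depreciable base = $331,409 − $43,300 = $288,109.
Year 1: DB = ⌊$331,409 × 125%/3⌋ = $138,087; SL = ⌊$288,109/3⌋ = $96,036 → take DB $138,087. Book value $193,322.
Year 2: DB = ⌊$193,322 × 125%/3⌋ = $80,550; SL = ⌊$150,022/2⌋ = $75,011 → take DB $80,550. Book value $112,772.
Year 3 (final): $112,772 − $43,300 = $69,472. Book value $43,300.

$138,087; $80,550; $69,472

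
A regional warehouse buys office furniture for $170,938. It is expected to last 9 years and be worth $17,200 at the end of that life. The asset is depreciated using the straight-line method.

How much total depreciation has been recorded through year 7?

Depreciable base = $170,938 − $17,200 = $153,738.
Annual expense = $153,738 / 9 = $17,082.
End of year 1: book value $153,856.
End of year 2: book value $136,774.
End of year 3: book value $119,692.
End of year 4: book value $102,610.
End of year 5: book value $85,528.
End of year 6: book value $68,446.
End of year 7: book value $51,364.
Accumulated through year 7 = $170,938 − $51,364 = $119,574.

$119,574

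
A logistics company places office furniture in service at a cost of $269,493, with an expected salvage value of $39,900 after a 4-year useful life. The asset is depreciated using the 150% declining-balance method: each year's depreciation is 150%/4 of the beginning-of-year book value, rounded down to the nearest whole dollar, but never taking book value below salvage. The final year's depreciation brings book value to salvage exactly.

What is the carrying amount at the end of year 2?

$105,272

Depreciable base = $269,493 − $39,900 = $229,593.
Year 1: ⌊$269,493 × 150%/4⌋ = $101,059. Book value $168,434.
Year 2: ⌊$168,434 × 150%/4⌋ = $63,162. Book value $105,272.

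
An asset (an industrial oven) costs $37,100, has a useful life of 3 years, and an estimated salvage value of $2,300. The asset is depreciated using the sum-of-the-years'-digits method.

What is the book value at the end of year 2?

$8,100

Depreciable base = $37,100 − $2,300 = $34,800.
Sum of the years' digits = 3+2+1 = 6.
Year 1: $34,800 × 3/6 = $17,400. Book value $19,700.
Year 2: $34,800 × 2/6 = $11,600. Book value $8,100.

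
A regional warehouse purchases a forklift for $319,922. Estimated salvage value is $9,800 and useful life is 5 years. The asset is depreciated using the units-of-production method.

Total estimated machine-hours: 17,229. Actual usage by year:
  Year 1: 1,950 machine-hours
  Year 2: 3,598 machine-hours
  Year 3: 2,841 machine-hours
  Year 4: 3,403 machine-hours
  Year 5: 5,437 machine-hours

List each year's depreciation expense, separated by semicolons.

$35,100; $64,764; $51,138; $61,254; $97,866

Depreciable base = $319,922 − $9,800 = $310,122.
Rate = $310,122 / 17,229 machine-hours = $18 per machine-hour.
Year 1: 1,950 × $18 = $35,100. Book value $284,822.
Year 2: 3,598 × $18 = $64,764. Book value $220,058.
Year 3: 2,841 × $18 = $51,138. Book value $168,920.
Year 4: 3,403 × $18 = $61,254. Book value $107,666.
Year 5: 5,437 × $18 = $97,866. Book value $9,800.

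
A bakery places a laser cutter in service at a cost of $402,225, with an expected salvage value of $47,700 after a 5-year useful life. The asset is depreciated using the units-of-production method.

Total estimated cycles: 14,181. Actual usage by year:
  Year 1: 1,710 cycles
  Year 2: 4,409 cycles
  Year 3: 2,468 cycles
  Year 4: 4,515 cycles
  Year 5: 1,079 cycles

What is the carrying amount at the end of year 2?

$249,250

Depreciable base = $402,225 − $47,700 = $354,525.
Rate = $354,525 / 14,181 cycles = $25 per cycle.
Year 1: 1,710 × $25 = $42,750. Book value $359,475.
Year 2: 4,409 × $25 = $110,225. Book value $249,250.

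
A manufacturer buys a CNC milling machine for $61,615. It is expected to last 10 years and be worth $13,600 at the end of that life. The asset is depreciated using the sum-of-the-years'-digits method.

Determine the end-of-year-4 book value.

Depreciable base = $61,615 − $13,600 = $48,015.
Sum of the years' digits = 10+9+8+7+6+5+4+3+2+1 = 55.
Year 1: $48,015 × 10/55 = $8,730. Book value $52,885.
Year 2: $48,015 × 9/55 = $7,857. Book value $45,028.
Year 3: $48,015 × 8/55 = $6,984. Book value $38,044.
Year 4: $48,015 × 7/55 = $6,111. Book value $31,933.

$31,933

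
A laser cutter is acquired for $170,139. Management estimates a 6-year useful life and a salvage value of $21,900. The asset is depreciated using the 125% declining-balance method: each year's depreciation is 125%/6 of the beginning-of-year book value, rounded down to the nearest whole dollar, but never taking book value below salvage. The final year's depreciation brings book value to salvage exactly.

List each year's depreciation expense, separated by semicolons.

Depreciable base = $170,139 − $21,900 = $148,239.
Year 1: ⌊$170,139 × 125%/6⌋ = $35,445. Book value $134,694.
Year 2: ⌊$134,694 × 125%/6⌋ = $28,061. Book value $106,633.
Year 3: ⌊$106,633 × 125%/6⌋ = $22,215. Book value $84,418.
Year 4: ⌊$84,418 × 125%/6⌋ = $17,587. Book value $66,831.
Year 5: ⌊$66,831 × 125%/6⌋ = $13,923. Book value $52,908.
Year 6 (final): $52,908 − $21,900 = $31,008. Book value $21,900.

$35,445; $28,061; $22,215; $17,587; $13,923; $31,008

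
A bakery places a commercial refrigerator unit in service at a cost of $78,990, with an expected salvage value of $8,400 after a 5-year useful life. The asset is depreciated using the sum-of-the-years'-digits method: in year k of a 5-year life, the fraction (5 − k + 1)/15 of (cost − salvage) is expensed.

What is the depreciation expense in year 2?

$18,824

Depreciable base = $78,990 − $8,400 = $70,590.
Sum of the years' digits = 5+4+3+2+1 = 15.
Year 1: $70,590 × 5/15 = $23,530. Book value $55,460.
Year 2: $70,590 × 4/15 = $18,824. Book value $36,636.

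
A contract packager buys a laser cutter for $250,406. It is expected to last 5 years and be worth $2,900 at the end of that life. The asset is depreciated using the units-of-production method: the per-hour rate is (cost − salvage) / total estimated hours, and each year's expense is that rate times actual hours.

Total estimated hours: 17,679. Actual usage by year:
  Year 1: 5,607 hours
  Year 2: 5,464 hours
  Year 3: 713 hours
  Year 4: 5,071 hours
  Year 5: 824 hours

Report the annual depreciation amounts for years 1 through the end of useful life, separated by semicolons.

$78,498; $76,496; $9,982; $70,994; $11,536

Depreciable base = $250,406 − $2,900 = $247,506.
Rate = $247,506 / 17,679 hours = $14 per hour.
Year 1: 5,607 × $14 = $78,498. Book value $171,908.
Year 2: 5,464 × $14 = $76,496. Book value $95,412.
Year 3: 713 × $14 = $9,982. Book value $85,430.
Year 4: 5,071 × $14 = $70,994. Book value $14,436.
Year 5: 824 × $14 = $11,536. Book value $2,900.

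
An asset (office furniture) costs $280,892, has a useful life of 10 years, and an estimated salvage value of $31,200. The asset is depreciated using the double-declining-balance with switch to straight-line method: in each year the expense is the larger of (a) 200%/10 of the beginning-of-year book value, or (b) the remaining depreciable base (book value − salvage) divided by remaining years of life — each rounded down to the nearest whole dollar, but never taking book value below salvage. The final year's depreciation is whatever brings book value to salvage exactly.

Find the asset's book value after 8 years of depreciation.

Depreciable base = $280,892 − $31,200 = $249,692.
Year 1: DB = ⌊$280,892 × 200%/10⌋ = $56,178; SL = ⌊$249,692/10⌋ = $24,969 → take DB $56,178. Book value $224,714.
Year 2: DB = ⌊$224,714 × 200%/10⌋ = $44,942; SL = ⌊$193,514/9⌋ = $21,501 → take DB $44,942. Book value $179,772.
Year 3: DB = ⌊$179,772 × 200%/10⌋ = $35,954; SL = ⌊$148,572/8⌋ = $18,571 → take DB $35,954. Book value $143,818.
Year 4: DB = ⌊$143,818 × 200%/10⌋ = $28,763; SL = ⌊$112,618/7⌋ = $16,088 → take DB $28,763. Book value $115,055.
Year 5: DB = ⌊$115,055 × 200%/10⌋ = $23,011; SL = ⌊$83,855/6⌋ = $13,975 → take DB $23,011. Book value $92,044.
Year 6: DB = ⌊$92,044 × 200%/10⌋ = $18,408; SL = ⌊$60,844/5⌋ = $12,168 → take DB $18,408. Book value $73,636.
Year 7: DB = ⌊$73,636 × 200%/10⌋ = $14,727; SL = ⌊$42,436/4⌋ = $10,609 → take DB $14,727. Book value $58,909.
Year 8: DB = ⌊$58,909 × 200%/10⌋ = $11,781; SL = ⌊$27,709/3⌋ = $9,236 → take DB $11,781. Book value $47,128.

$47,128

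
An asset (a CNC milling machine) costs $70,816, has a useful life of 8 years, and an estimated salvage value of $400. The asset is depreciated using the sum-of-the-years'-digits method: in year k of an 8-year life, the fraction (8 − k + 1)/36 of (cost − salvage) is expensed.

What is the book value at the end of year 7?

Depreciable base = $70,816 − $400 = $70,416.
Sum of the years' digits = 8+7+6+5+4+3+2+1 = 36.
Year 1: $70,416 × 8/36 = $15,648. Book value $55,168.
Year 2: $70,416 × 7/36 = $13,692. Book value $41,476.
Year 3: $70,416 × 6/36 = $11,736. Book value $29,740.
Year 4: $70,416 × 5/36 = $9,780. Book value $19,960.
Year 5: $70,416 × 4/36 = $7,824. Book value $12,136.
Year 6: $70,416 × 3/36 = $5,868. Book value $6,268.
Year 7: $70,416 × 2/36 = $3,912. Book value $2,356.

$2,356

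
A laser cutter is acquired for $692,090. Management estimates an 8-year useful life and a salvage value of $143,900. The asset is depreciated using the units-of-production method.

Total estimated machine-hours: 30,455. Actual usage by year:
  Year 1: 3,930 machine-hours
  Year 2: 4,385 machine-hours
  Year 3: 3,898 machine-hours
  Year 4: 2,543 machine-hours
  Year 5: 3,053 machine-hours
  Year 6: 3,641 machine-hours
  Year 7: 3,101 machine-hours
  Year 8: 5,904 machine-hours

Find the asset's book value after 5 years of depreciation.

$371,528

Depreciable base = $692,090 − $143,900 = $548,190.
Rate = $548,190 / 30,455 machine-hours = $18 per machine-hour.
Year 1: 3,930 × $18 = $70,740. Book value $621,350.
Year 2: 4,385 × $18 = $78,930. Book value $542,420.
Year 3: 3,898 × $18 = $70,164. Book value $472,256.
Year 4: 2,543 × $18 = $45,774. Book value $426,482.
Year 5: 3,053 × $18 = $54,954. Book value $371,528.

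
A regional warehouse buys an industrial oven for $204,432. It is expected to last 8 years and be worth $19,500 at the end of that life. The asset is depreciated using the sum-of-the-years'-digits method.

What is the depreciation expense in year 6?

Depreciable base = $204,432 − $19,500 = $184,932.
Sum of the years' digits = 8+7+6+5+4+3+2+1 = 36.
Year 1: $184,932 × 8/36 = $41,096. Book value $163,336.
Year 2: $184,932 × 7/36 = $35,959. Book value $127,377.
Year 3: $184,932 × 6/36 = $30,822. Book value $96,555.
Year 4: $184,932 × 5/36 = $25,685. Book value $70,870.
Year 5: $184,932 × 4/36 = $20,548. Book value $50,322.
Year 6: $184,932 × 3/36 = $15,411. Book value $34,911.

$15,411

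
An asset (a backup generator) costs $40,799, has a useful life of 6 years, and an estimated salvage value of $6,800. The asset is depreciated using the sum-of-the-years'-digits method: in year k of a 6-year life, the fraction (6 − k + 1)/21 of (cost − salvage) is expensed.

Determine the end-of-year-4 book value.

$11,657

Depreciable base = $40,799 − $6,800 = $33,999.
Sum of the years' digits = 6+5+4+3+2+1 = 21.
Year 1: $33,999 × 6/21 = $9,714. Book value $31,085.
Year 2: $33,999 × 5/21 = $8,095. Book value $22,990.
Year 3: $33,999 × 4/21 = $6,476. Book value $16,514.
Year 4: $33,999 × 3/21 = $4,857. Book value $11,657.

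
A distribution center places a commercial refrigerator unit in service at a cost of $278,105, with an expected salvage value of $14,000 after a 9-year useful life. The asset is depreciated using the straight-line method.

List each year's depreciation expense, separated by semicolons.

$29,345; $29,345; $29,345; $29,345; $29,345; $29,345; $29,345; $29,345; $29,345

Depreciable base = $278,105 − $14,000 = $264,105.
Annual expense = $264,105 / 9 = $29,345.
End of year 1: book value $248,760.
End of year 2: book value $219,415.
End of year 3: book value $190,070.
End of year 4: book value $160,725.
End of year 5: book value $131,380.
End of year 6: book value $102,035.
End of year 7: book value $72,690.
End of year 8: book value $43,345.
End of year 9: book value $14,000.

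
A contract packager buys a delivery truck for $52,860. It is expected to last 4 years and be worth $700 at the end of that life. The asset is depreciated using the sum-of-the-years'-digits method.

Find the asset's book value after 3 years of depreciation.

Depreciable base = $52,860 − $700 = $52,160.
Sum of the years' digits = 4+3+2+1 = 10.
Year 1: $52,160 × 4/10 = $20,864. Book value $31,996.
Year 2: $52,160 × 3/10 = $15,648. Book value $16,348.
Year 3: $52,160 × 2/10 = $10,432. Book value $5,916.

$5,916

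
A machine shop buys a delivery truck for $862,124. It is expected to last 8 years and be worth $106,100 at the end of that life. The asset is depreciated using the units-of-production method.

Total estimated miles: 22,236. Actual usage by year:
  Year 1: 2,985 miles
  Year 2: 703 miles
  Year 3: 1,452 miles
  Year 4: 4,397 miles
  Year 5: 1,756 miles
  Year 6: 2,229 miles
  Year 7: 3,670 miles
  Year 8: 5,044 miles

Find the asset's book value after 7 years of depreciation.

$277,596

Depreciable base = $862,124 − $106,100 = $756,024.
Rate = $756,024 / 22,236 miles = $34 per mile.
Year 1: 2,985 × $34 = $101,490. Book value $760,634.
Year 2: 703 × $34 = $23,902. Book value $736,732.
Year 3: 1,452 × $34 = $49,368. Book value $687,364.
Year 4: 4,397 × $34 = $149,498. Book value $537,866.
Year 5: 1,756 × $34 = $59,704. Book value $478,162.
Year 6: 2,229 × $34 = $75,786. Book value $402,376.
Year 7: 3,670 × $34 = $124,780. Book value $277,596.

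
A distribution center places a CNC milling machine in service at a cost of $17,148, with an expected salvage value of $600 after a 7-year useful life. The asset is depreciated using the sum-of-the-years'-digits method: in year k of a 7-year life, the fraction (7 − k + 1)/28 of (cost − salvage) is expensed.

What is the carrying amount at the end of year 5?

$2,373

Depreciable base = $17,148 − $600 = $16,548.
Sum of the years' digits = 7+6+5+4+3+2+1 = 28.
Year 1: $16,548 × 7/28 = $4,137. Book value $13,011.
Year 2: $16,548 × 6/28 = $3,546. Book value $9,465.
Year 3: $16,548 × 5/28 = $2,955. Book value $6,510.
Year 4: $16,548 × 4/28 = $2,364. Book value $4,146.
Year 5: $16,548 × 3/28 = $1,773. Book value $2,373.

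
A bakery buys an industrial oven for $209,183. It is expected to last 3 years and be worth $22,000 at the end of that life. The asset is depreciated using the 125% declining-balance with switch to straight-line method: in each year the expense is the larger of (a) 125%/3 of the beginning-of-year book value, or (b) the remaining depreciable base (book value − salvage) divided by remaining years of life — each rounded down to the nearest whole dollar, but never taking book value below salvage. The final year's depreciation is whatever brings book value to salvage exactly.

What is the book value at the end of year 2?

$71,181

Depreciable base = $209,183 − $22,000 = $187,183.
Year 1: DB = ⌊$209,183 × 125%/3⌋ = $87,159; SL = ⌊$187,183/3⌋ = $62,394 → take DB $87,159. Book value $122,024.
Year 2: DB = ⌊$122,024 × 125%/3⌋ = $50,843; SL = ⌊$100,024/2⌋ = $50,012 → take DB $50,843. Book value $71,181.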